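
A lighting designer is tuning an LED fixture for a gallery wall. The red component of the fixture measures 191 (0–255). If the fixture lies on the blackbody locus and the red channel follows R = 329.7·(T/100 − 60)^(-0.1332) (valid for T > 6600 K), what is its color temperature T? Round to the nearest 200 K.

12000 K

(t − 60)^(-0.1332) = 191/329.7 = 0.57931.
t − 60 = 0.57931^(1/-0.1332) = 0.57931^(-7.508) = 60.245, so t = 120.245.
T = 100·t = 12025 K → 12000 K to the nearest 200 K.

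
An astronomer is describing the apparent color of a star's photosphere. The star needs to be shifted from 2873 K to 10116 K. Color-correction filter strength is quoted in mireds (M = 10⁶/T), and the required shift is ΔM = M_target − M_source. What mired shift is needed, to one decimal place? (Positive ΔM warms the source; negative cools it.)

-249.2 mireds

M_source = 10⁶/2873 = 348.068; M_target = 10⁶/10116 = 98.853.
ΔM = 98.853 − 348.068 = -249.215 → -249.2 mireds, a cooling shift.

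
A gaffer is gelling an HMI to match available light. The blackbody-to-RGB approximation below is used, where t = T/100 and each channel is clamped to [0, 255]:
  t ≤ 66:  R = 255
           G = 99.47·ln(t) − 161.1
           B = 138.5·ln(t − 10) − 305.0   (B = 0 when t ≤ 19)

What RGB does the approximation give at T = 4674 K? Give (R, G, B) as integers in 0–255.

(255, 221, 194)

t = 4674/100 = 46.74; the t ≤ 66 branch applies.
R = 255 by definition for t ≤ 66.
G = 99.47·ln 46.74 − 161.1 = 99.47·3.8446 − 161.1 = 221.322.
B = 138.5·ln(46.74 − 10) − 305.0 = 138.5·ln 36.74 − 305.0 = 138.5·3.6039 − 305.0 = 194.135.
Rounded: (255, 221, 194).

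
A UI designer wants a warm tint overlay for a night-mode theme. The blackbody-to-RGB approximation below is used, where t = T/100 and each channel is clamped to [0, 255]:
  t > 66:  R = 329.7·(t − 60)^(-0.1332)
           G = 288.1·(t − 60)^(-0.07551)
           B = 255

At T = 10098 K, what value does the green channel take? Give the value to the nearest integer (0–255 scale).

218

t = 10098/100 = 100.98; the t > 66 branch applies.
G = 288.1·(100.98 − 60)^(-0.07551) = 288.1·40.98^(-0.07551) = 288.1·0.75550 = 217.660.
Rounded: 218.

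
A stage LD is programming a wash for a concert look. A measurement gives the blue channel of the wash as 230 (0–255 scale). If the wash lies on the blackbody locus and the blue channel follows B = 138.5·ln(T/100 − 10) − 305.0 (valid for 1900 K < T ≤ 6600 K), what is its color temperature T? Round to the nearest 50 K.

5750 K

ln(t − 10) = (230 + 305.0) / 138.5 = 3.8628.
t − 10 = e^3.8628 = 47.599, so t = 57.599.
T = 100·t = 5760 K → 5750 K to the nearest 50 K.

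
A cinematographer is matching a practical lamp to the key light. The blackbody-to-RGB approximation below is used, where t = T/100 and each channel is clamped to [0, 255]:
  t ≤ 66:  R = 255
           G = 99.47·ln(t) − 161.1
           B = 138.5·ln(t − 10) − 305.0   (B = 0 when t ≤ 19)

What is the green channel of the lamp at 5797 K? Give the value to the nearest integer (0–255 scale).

t = 5797/100 = 57.97; the t ≤ 66 branch applies.
G = 99.47·ln 57.97 − 161.1 = 99.47·4.0599 − 161.1 = 242.741.
Rounded: 243.

243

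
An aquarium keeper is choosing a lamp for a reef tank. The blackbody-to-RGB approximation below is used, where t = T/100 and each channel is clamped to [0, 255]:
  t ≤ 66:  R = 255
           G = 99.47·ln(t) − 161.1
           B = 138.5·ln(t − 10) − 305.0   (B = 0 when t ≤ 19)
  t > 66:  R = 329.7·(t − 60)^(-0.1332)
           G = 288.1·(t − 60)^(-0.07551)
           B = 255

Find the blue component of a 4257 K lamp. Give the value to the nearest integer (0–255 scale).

t = 4257/100 = 42.57; the t ≤ 66 branch applies.
B = 138.5·ln(42.57 − 10) − 305.0 = 138.5·ln 32.57 − 305.0 = 138.5·3.4834 − 305.0 = 177.450.
Rounded: 177.

177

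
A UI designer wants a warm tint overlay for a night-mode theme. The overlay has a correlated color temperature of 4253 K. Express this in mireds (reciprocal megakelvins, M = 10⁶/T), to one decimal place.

235.1 mireds

M = 10⁶ / 4253 = 235.128 → 235.1 mireds.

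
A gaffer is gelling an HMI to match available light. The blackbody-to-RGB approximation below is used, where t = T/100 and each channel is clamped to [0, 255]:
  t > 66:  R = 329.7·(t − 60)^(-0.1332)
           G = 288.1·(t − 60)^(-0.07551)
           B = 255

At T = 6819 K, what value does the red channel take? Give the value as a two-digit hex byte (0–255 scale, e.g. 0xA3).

t = 6819/100 = 68.19; the t > 66 branch applies.
R = 329.7·(68.19 − 60)^(-0.1332) = 329.7·8.19^(-0.1332) = 329.7·0.75570 = 249.155.
Rounded: 249; in hex, 0xF9.

0xF9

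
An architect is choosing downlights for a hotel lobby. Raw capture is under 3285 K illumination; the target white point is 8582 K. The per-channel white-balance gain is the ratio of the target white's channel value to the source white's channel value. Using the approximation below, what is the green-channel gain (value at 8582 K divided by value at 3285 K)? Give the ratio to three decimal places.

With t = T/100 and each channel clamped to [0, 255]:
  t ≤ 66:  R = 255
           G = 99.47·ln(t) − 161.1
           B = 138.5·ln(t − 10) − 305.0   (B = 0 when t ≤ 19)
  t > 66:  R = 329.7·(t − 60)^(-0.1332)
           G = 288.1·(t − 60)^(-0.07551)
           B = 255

1.210

At 3285 K (t = 32.85):
  G = 99.47·ln 32.85 − 161.1 = 99.47·3.4920 − 161.1 = 186.244.
At 8582 K (t = 85.82):
  G = 288.1·(85.82 − 60)^(-0.07551) = 288.1·25.82^(-0.07551) = 288.1·0.78232 = 225.386.
Gain = 225.386 / 186.244 = 1.2102 → 1.210.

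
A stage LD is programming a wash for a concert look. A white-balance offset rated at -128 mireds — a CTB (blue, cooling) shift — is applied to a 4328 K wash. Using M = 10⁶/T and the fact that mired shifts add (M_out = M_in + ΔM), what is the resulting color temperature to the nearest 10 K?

9700 K

M_in = 10⁶/4328 = 231.05 mireds.
M_out = 231.05 + (-128) = 103.05 mireds.
T_out = 10⁶/103.05 = 9703.7 K → 9700 K.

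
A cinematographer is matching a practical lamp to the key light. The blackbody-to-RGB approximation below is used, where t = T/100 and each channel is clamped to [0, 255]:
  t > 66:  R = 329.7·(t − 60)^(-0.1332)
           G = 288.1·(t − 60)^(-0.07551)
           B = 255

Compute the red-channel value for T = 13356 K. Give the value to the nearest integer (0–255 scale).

186

t = 13356/100 = 133.56; the t > 66 branch applies.
R = 329.7·(133.56 − 60)^(-0.1332) = 329.7·73.56^(-0.1332) = 329.7·0.56411 = 185.987.
Rounded: 186.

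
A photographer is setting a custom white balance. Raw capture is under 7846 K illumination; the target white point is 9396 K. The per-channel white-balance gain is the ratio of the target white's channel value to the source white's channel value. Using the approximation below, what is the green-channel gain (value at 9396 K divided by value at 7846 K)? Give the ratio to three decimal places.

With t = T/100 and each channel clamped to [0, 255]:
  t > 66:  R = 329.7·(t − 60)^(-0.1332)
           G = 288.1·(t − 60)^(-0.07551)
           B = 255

0.955

At 7846 K (t = 78.46):
  G = 288.1·(78.46 − 60)^(-0.07551) = 288.1·18.46^(-0.07551) = 288.1·0.80239 = 231.169.
At 9396 K (t = 93.96):
  G = 288.1·(93.96 − 60)^(-0.07551) = 288.1·33.96^(-0.07551) = 288.1·0.76630 = 220.770.
Gain = 220.770 / 231.169 = 0.9550 → 0.955.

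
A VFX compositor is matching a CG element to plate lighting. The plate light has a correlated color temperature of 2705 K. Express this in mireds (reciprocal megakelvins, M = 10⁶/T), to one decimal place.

M = 10⁶ / 2705 = 369.686 → 369.7 mireds.

369.7 mireds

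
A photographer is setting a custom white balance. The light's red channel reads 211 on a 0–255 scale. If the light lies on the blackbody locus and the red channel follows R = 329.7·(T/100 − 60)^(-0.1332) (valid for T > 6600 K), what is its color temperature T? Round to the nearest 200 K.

8800 K

(t − 60)^(-0.1332) = 211/329.7 = 0.63998.
t − 60 = 0.63998^(1/-0.1332) = 0.63998^(-7.508) = 28.525, so t = 88.525.
T = 100·t = 8853 K → 8800 K to the nearest 200 K.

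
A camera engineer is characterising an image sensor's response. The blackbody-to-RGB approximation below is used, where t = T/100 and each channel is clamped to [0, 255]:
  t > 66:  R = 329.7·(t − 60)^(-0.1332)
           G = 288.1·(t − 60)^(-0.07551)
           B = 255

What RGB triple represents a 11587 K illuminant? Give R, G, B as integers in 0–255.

t = 11587/100 = 115.87; the t > 66 branch applies.
R = 329.7·(115.87 − 60)^(-0.1332) = 329.7·55.87^(-0.1332) = 329.7·0.58516 = 192.928.
G = 288.1·(115.87 − 60)^(-0.07551) = 288.1·55.87^(-0.07551) = 288.1·0.73802 = 212.625.
B = 255 by definition for t > 66.
Rounded: (193, 213, 255).

R=193, G=213, B=255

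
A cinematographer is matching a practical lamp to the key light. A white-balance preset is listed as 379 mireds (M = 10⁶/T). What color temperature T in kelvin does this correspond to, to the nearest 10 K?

2640 K

T = 10⁶ / 379 = 2638.52 K → 2640 K.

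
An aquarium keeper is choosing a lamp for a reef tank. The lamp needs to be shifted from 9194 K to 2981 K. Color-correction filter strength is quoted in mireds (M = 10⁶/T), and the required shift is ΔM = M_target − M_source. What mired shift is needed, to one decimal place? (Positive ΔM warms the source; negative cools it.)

M_source = 10⁶/9194 = 108.767; M_target = 10⁶/2981 = 335.458.
ΔM = 335.458 − 108.767 = 226.691 → +226.7 mireds, a warming shift.

+226.7 mireds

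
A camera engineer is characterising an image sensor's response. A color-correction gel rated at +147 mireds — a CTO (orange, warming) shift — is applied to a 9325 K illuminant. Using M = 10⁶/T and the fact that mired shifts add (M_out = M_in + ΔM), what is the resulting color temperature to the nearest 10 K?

M_in = 10⁶/9325 = 107.24 mireds.
M_out = 107.24 + (+147) = 254.24 mireds.
T_out = 10⁶/254.24 = 3933.3 K → 3930 K.

3930 K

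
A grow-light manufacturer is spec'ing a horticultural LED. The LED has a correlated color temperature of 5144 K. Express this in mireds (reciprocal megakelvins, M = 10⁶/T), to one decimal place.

194.4 mireds

M = 10⁶ / 5144 = 194.401 → 194.4 mireds.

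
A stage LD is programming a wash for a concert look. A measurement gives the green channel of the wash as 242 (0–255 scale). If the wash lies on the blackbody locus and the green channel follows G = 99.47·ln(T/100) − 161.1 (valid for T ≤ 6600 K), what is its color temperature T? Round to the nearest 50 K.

5750 K

ln t = (242 + 161.1) / 99.47 = 4.0525.
t = e^4.0525 = 57.540.
T = 100·t = 5754 K → 5750 K to the nearest 50 K.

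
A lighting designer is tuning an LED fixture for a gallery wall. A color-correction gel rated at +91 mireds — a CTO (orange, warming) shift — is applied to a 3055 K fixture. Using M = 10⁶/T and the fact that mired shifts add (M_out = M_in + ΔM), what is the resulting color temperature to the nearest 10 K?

M_in = 10⁶/3055 = 327.33 mireds.
M_out = 327.33 + (+91) = 418.33 mireds.
T_out = 10⁶/418.33 = 2390.4 K → 2390 K.

2390 K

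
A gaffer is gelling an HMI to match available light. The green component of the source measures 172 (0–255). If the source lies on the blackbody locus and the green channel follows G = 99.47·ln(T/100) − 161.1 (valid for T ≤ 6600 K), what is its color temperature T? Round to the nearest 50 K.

2850 K

ln t = (172 + 161.1) / 99.47 = 3.3487.
t = e^3.3487 = 28.467.
T = 100·t = 2847 K → 2850 K to the nearest 50 K.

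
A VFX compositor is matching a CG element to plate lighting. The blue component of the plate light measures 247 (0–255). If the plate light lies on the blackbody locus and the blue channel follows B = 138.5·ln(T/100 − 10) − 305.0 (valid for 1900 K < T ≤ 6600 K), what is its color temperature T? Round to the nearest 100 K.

ln(t − 10) = (247 + 305.0) / 138.5 = 3.9856.
t − 10 = e^3.9856 = 53.815, so t = 63.815.
T = 100·t = 6382 K → 6400 K to the nearest 100 K.

6400 K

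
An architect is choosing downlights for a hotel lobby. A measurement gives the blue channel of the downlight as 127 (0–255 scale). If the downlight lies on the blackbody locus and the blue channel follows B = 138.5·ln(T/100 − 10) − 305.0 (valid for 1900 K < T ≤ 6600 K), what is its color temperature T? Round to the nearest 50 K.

ln(t − 10) = (127 + 305.0) / 138.5 = 3.1191.
t − 10 = e^3.1191 = 22.627, so t = 32.627.
T = 100·t = 3263 K → 3250 K to the nearest 50 K.

3250 K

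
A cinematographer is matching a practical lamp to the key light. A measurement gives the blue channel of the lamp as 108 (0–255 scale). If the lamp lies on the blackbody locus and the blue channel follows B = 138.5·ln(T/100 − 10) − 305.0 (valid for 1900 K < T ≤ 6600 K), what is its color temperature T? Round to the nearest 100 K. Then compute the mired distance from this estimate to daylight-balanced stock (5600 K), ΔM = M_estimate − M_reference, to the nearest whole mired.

ln(t − 10) = (108 + 305.0) / 138.5 = 2.9819.
t − 10 = e^2.9819 = 19.726, so t = 29.726.
T = 100·t = 2973 K → 3000 K to the nearest 100 K.
M_estimate = 10⁶/3000 = 333.33; M_reference = 10⁶/5600 = 178.57.
ΔM = 333.33 − 178.57 = 154.76 → +155 mireds.

+155 mireds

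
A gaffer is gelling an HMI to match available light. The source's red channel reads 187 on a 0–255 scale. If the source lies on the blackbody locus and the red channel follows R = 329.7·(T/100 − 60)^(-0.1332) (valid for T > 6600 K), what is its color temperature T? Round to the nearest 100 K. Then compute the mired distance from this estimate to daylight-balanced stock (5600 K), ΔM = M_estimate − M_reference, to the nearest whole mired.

-102 mireds

(t − 60)^(-0.1332) = 187/329.7 = 0.56718.
t − 60 = 0.56718^(1/-0.1332) = 0.56718^(-7.508) = 70.620, so t = 130.620.
T = 100·t = 13062 K → 13100 K to the nearest 100 K.
M_estimate = 10⁶/13100 = 76.34; M_reference = 10⁶/5600 = 178.57.
ΔM = 76.34 − 178.57 = -102.24 → -102 mireds.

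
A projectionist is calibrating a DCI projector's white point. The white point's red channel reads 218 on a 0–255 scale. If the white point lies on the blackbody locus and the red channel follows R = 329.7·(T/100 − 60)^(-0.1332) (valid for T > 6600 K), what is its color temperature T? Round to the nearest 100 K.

8200 K

(t − 60)^(-0.1332) = 218/329.7 = 0.66121.
t − 60 = 0.66121^(1/-0.1332) = 0.66121^(-7.508) = 22.326, so t = 82.326.
T = 100·t = 8233 K → 8200 K to the nearest 100 K.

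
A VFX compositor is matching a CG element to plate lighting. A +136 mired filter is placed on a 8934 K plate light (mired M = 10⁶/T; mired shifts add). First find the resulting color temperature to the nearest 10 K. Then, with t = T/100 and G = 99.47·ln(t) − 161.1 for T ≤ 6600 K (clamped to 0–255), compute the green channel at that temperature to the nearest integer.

207

M_in = 10⁶/8934 = 111.93; M_out = 111.93 + (+136) = 247.93.
T_out = 10⁶/247.93 = 4033.4 K → 4030 K; t = 40.3.
G = 99.47·ln 40.3 − 161.1 = 99.47·3.6964 − 161.1 = 206.576.
Rounded: 207.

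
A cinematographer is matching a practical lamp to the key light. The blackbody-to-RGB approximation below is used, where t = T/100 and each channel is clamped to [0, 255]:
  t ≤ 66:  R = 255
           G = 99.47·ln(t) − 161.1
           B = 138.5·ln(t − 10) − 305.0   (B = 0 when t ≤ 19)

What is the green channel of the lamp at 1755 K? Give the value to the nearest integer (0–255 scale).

124

t = 1755/100 = 17.55; the t ≤ 66 branch applies.
G = 99.47·ln 17.55 − 161.1 = 99.47·2.8651 − 161.1 = 123.887.
Rounded: 124.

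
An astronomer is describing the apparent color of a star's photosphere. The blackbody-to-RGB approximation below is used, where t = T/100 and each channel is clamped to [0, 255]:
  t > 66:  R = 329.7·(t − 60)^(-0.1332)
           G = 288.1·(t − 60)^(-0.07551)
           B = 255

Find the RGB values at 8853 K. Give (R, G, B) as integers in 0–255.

t = 8853/100 = 88.53; the t > 66 branch applies.
R = 329.7·(88.53 − 60)^(-0.1332) = 329.7·28.53^(-0.1332) = 329.7·0.63996 = 210.995.
G = 288.1·(88.53 − 60)^(-0.07551) = 288.1·28.53^(-0.07551) = 288.1·0.77644 = 223.694.
B = 255 by definition for t > 66.
Rounded: (211, 224, 255).

(211, 224, 255)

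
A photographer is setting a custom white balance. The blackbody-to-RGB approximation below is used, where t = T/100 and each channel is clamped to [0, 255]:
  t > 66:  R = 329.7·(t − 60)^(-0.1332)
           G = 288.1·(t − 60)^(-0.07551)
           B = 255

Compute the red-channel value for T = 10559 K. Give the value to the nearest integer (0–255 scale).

t = 10559/100 = 105.59; the t > 66 branch applies.
R = 329.7·(105.59 − 60)^(-0.1332) = 329.7·45.59^(-0.1332) = 329.7·0.60123 = 198.225.
Rounded: 198.

198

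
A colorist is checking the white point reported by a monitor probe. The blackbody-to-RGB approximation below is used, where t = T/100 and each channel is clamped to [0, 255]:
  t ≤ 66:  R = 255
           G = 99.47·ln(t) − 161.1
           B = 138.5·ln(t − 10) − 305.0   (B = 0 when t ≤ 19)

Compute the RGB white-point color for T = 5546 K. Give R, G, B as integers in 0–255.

R=255, G=238, B=224

t = 5546/100 = 55.46; the t ≤ 66 branch applies.
R = 255 by definition for t ≤ 66.
G = 99.47·ln 55.46 − 161.1 = 99.47·4.0157 − 161.1 = 238.338.
B = 138.5·ln(55.46 − 10) − 305.0 = 138.5·ln 45.46 − 305.0 = 138.5·3.8168 − 305.0 = 223.631.
Rounded: (255, 238, 224).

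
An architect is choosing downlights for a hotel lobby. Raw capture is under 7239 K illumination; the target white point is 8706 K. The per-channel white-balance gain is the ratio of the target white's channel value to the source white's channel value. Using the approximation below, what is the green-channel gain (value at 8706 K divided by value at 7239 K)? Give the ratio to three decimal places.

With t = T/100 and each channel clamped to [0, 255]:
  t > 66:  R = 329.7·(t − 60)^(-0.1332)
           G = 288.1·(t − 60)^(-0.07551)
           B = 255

At 7239 K (t = 72.39):
  G = 288.1·(72.39 − 60)^(-0.07551) = 288.1·12.39^(-0.07551) = 288.1·0.82692 = 238.235.
At 8706 K (t = 87.06):
  G = 288.1·(87.06 − 60)^(-0.07551) = 288.1·27.06^(-0.07551) = 288.1·0.77955 = 224.589.
Gain = 224.589 / 238.235 = 0.9427 → 0.943.

0.943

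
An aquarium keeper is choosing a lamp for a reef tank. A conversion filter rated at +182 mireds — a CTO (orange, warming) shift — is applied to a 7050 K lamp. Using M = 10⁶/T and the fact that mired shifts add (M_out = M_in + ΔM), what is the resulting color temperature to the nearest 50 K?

M_in = 10⁶/7050 = 141.84 mireds.
M_out = 141.84 + (+182) = 323.84 mireds.
T_out = 10⁶/323.84 = 3087.9 K → 3100 K.

3100 K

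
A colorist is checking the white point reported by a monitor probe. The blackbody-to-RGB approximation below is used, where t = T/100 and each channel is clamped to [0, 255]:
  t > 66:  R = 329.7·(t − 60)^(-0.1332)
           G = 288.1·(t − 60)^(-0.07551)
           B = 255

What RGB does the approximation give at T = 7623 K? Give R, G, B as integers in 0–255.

R=227, G=233, B=255

t = 7623/100 = 76.23; the t > 66 branch applies.
R = 329.7·(76.23 − 60)^(-0.1332) = 329.7·16.23^(-0.1332) = 329.7·0.68990 = 227.460.
G = 288.1·(76.23 − 60)^(-0.07551) = 288.1·16.23^(-0.07551) = 288.1·0.81023 = 233.428.
B = 255 by definition for t > 66.
Rounded: (227, 233, 255).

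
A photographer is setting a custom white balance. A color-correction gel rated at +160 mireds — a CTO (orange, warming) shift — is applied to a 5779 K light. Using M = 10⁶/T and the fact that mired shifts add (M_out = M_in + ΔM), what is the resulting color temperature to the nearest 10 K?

M_in = 10⁶/5779 = 173.04 mireds.
M_out = 173.04 + (+160) = 333.04 mireds.
T_out = 10⁶/333.04 = 3002.6 K → 3000 K.

3000 K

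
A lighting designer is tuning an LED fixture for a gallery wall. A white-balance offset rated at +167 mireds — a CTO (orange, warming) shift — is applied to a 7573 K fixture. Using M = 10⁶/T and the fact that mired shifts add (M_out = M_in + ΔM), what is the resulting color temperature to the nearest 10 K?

3340 K

M_in = 10⁶/7573 = 132.05 mireds.
M_out = 132.05 + (+167) = 299.05 mireds.
T_out = 10⁶/299.05 = 3343.9 K → 3340 K.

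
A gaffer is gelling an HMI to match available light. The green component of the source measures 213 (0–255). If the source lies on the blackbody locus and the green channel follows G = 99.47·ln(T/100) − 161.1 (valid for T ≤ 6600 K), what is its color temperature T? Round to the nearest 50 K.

4300 K

ln t = (213 + 161.1) / 99.47 = 3.7609.
t = e^3.7609 = 42.989.
T = 100·t = 4299 K → 4300 K to the nearest 50 K.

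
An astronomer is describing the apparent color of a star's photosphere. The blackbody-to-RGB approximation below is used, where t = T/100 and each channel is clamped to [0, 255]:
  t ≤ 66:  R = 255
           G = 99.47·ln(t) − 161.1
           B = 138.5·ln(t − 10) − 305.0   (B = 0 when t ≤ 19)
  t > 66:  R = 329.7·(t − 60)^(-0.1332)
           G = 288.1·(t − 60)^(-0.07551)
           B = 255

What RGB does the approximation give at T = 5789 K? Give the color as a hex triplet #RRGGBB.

#FFF3E7

t = 5789/100 = 57.89; the t ≤ 66 branch applies.
R = 255 by definition for t ≤ 66.
G = 99.47·ln 57.89 − 161.1 = 99.47·4.0585 − 161.1 = 242.603.
B = 138.5·ln(57.89 − 10) − 305.0 = 138.5·ln 47.89 − 305.0 = 138.5·3.8689 − 305.0 = 230.844.
Rounded: (255, 243, 231).
In hex: #FFF3E7.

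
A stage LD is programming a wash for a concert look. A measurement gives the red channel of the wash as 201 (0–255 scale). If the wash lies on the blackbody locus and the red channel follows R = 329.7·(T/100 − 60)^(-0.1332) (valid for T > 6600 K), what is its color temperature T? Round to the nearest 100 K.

10100 K

(t − 60)^(-0.1332) = 201/329.7 = 0.60965.
t − 60 = 0.60965^(1/-0.1332) = 0.60965^(-7.508) = 41.071, so t = 101.071.
T = 100·t = 10107 K → 10100 K to the nearest 100 K.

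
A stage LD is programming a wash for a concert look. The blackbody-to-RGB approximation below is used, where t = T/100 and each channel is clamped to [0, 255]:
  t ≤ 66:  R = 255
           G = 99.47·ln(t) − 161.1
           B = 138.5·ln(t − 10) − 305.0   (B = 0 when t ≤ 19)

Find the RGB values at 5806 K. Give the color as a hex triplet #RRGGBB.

t = 5806/100 = 58.06; the t ≤ 66 branch applies.
R = 255 by definition for t ≤ 66.
G = 99.47·ln 58.06 − 161.1 = 99.47·4.0615 − 161.1 = 242.895.
B = 138.5·ln(58.06 − 10) − 305.0 = 138.5·ln 48.06 − 305.0 = 138.5·3.8725 − 305.0 = 231.334.
Rounded: (255, 243, 231).
In hex: #FFF3E7.

#FFF3E7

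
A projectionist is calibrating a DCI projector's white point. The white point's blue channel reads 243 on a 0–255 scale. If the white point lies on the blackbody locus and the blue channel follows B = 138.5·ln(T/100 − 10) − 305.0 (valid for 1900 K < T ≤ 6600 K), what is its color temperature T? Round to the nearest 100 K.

6200 K

ln(t − 10) = (243 + 305.0) / 138.5 = 3.9567.
t − 10 = e^3.9567 = 52.283, so t = 62.283.
T = 100·t = 6228 K → 6200 K to the nearest 100 K.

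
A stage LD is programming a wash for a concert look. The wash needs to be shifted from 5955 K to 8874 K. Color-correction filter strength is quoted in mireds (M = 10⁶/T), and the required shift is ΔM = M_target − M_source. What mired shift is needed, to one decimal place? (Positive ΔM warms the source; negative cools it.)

-55.2 mireds

M_source = 10⁶/5955 = 167.926; M_target = 10⁶/8874 = 112.689.
ΔM = 112.689 − 167.926 = -55.237 → -55.2 mireds, a cooling shift.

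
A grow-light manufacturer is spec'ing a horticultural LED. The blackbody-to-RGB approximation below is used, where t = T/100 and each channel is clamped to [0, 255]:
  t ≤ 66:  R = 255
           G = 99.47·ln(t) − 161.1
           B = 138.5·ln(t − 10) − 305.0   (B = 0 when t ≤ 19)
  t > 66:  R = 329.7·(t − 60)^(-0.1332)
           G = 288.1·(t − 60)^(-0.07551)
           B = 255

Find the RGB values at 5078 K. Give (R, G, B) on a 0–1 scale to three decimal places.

t = 5078/100 = 50.78; the t ≤ 66 branch applies.
R = 255 by definition for t ≤ 66.
G = 99.47·ln 50.78 − 161.1 = 99.47·3.9275 − 161.1 = 229.569.
B = 138.5·ln(50.78 − 10) − 305.0 = 138.5·ln 40.78 − 305.0 = 138.5·3.7082 − 305.0 = 208.585.
Dividing each by 255: (1.0000, 0.9003, 0.8180) → (1.000, 0.900, 0.818).

(1.000, 0.900, 0.818)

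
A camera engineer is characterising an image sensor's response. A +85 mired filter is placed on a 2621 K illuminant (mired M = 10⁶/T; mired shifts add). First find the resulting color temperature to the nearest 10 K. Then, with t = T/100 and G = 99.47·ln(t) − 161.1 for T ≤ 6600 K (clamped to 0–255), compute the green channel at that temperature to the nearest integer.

M_in = 10⁶/2621 = 381.53; M_out = 381.53 + (+85) = 466.53.
T_out = 10⁶/466.53 = 2143.5 K → 2140 K; t = 21.4.
G = 99.47·ln 21.4 − 161.1 = 99.47·3.0634 − 161.1 = 143.615.
Rounded: 144.

144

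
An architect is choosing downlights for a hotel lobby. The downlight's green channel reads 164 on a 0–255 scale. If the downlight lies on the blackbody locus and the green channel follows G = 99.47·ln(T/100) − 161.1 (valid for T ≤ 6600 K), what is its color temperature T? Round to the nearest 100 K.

2600 K

ln t = (164 + 161.1) / 99.47 = 3.2683.
t = e^3.2683 = 26.267.
T = 100·t = 2627 K → 2600 K to the nearest 100 K.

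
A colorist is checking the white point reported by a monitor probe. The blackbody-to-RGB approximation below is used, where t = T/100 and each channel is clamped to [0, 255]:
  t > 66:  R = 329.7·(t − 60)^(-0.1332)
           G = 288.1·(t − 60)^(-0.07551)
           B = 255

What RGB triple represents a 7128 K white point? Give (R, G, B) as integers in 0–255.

(239, 240, 255)

t = 7128/100 = 71.28; the t > 66 branch applies.
R = 329.7·(71.28 − 60)^(-0.1332) = 329.7·11.28^(-0.1332) = 329.7·0.72416 = 238.754.
G = 288.1·(71.28 − 60)^(-0.07551) = 288.1·11.28^(-0.07551) = 288.1·0.83280 = 239.929.
B = 255 by definition for t > 66.
Rounded: (239, 240, 255).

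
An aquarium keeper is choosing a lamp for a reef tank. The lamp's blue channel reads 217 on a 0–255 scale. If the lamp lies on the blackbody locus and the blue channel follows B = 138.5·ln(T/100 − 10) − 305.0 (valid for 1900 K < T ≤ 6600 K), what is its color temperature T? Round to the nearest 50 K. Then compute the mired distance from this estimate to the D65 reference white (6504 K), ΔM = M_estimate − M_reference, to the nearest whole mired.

ln(t − 10) = (217 + 305.0) / 138.5 = 3.7690.
t − 10 = e^3.7690 = 43.335, so t = 53.335.
T = 100·t = 5333 K → 5350 K to the nearest 50 K.
M_estimate = 10⁶/5350 = 186.92; M_reference = 10⁶/6504 = 153.75.
ΔM = 186.92 − 153.75 = 33.16 → +33 mireds.

+33 mireds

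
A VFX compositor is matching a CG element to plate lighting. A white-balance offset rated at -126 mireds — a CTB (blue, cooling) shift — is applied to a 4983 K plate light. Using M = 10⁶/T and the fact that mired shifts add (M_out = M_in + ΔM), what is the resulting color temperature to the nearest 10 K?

M_in = 10⁶/4983 = 200.68 mireds.
M_out = 200.68 + (-126) = 74.68 mireds.
T_out = 10⁶/74.68 = 13390.1 K → 13390 K.

13390 K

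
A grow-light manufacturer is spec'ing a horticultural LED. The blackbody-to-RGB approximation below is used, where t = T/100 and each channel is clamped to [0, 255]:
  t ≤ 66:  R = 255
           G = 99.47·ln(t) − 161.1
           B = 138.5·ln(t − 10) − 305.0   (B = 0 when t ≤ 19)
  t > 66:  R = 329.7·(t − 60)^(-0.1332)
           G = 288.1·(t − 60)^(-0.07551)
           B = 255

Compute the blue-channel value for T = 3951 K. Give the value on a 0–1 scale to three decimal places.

0.642

t = 3951/100 = 39.51; the t ≤ 66 branch applies.
B = 138.5·ln(39.51 − 10) − 305.0 = 138.5·ln 29.51 − 305.0 = 138.5·3.3847 − 305.0 = 163.785.
On a 0–1 scale: 163.785/255 = 0.6423 → 0.642.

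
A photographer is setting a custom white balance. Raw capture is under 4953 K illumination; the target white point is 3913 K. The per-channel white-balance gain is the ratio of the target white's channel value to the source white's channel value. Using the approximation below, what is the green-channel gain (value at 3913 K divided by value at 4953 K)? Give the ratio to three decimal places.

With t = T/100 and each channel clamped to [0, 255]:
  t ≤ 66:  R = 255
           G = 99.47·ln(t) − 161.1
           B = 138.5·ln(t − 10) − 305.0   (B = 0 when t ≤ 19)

0.897

At 4953 K (t = 49.53):
  G = 99.47·ln 49.53 − 161.1 = 99.47·3.9026 − 161.1 = 227.089.
At 3913 K (t = 39.13):
  G = 99.47·ln 39.13 − 161.1 = 99.47·3.6669 − 161.1 = 203.645.
Gain = 203.645 / 227.089 = 0.8968 → 0.897.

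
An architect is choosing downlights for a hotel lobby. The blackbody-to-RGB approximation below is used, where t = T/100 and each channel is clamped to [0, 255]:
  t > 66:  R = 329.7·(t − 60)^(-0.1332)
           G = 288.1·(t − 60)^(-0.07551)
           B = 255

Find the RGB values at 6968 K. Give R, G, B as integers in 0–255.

R=244, G=243, B=255

t = 6968/100 = 69.68; the t > 66 branch applies.
R = 329.7·(69.68 − 60)^(-0.1332) = 329.7·9.68^(-0.1332) = 329.7·0.73906 = 243.669.
G = 288.1·(69.68 − 60)^(-0.07551) = 288.1·9.68^(-0.07551) = 288.1·0.84247 = 242.717.
B = 255 by definition for t > 66.
Rounded: (244, 243, 255).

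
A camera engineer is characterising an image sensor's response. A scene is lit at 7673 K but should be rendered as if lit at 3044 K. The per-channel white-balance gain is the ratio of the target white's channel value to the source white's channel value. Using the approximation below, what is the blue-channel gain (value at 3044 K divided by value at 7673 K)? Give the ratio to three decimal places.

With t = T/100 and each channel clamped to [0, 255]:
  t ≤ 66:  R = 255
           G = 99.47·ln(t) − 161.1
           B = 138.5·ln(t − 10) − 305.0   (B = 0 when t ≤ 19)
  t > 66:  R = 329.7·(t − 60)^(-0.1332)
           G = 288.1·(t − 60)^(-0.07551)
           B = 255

0.443

At 7673 K (t = 76.73):
  B = 255 by definition for t > 66.
At 3044 K (t = 30.44):
  B = 138.5·ln(30.44 − 10) − 305.0 = 138.5·ln 20.44 − 305.0 = 138.5·3.0175 − 305.0 = 112.923.
Gain = 112.923 / 255.000 = 0.4428 → 0.443.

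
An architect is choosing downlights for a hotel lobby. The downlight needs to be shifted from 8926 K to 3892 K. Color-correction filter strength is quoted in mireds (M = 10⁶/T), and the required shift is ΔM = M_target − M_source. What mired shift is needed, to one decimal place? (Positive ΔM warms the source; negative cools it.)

M_source = 10⁶/8926 = 112.032; M_target = 10⁶/3892 = 256.937.
ΔM = 256.937 − 112.032 = 144.905 → +144.9 mireds, a warming shift.

+144.9 mireds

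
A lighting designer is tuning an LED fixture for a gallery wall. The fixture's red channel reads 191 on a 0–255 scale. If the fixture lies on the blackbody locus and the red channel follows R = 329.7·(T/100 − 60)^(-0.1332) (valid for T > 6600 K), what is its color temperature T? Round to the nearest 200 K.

(t − 60)^(-0.1332) = 191/329.7 = 0.57931.
t − 60 = 0.57931^(1/-0.1332) = 0.57931^(-7.508) = 60.245, so t = 120.245.
T = 100·t = 12025 K → 12000 K to the nearest 200 K.

12000 K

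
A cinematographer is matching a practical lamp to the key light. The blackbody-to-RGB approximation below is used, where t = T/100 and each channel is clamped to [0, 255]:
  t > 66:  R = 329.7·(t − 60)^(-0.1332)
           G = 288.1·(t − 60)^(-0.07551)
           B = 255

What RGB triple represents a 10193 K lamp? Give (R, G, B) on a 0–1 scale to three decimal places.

t = 10193/100 = 101.93; the t > 66 branch applies.
R = 329.7·(101.93 − 60)^(-0.1332) = 329.7·41.93^(-0.1332) = 329.7·0.60797 = 200.447.
G = 288.1·(101.93 − 60)^(-0.07551) = 288.1·41.93^(-0.07551) = 288.1·0.75419 = 217.283.
B = 255 by definition for t > 66.
Dividing each by 255: (0.7861, 0.8521, 1.0000) → (0.786, 0.852, 1.000).

(0.786, 0.852, 1.000)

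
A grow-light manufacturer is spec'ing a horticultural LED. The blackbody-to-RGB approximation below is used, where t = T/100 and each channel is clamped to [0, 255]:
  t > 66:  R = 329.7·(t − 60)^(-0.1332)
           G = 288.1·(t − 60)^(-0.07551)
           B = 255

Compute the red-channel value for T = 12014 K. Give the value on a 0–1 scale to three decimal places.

0.749

t = 12014/100 = 120.14; the t > 66 branch applies.
R = 329.7·(120.14 − 60)^(-0.1332) = 329.7·60.14^(-0.1332) = 329.7·0.57945 = 191.044.
On a 0–1 scale: 191.044/255 = 0.7492 → 0.749.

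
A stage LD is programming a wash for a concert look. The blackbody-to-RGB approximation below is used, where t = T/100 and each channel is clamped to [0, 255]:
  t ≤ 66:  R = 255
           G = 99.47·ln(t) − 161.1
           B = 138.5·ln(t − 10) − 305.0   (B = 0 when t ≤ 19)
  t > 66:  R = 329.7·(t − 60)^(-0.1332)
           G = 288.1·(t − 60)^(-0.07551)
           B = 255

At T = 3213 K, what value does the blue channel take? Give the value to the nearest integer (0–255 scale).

t = 3213/100 = 32.13; the t ≤ 66 branch applies.
B = 138.5·ln(32.13 − 10) − 305.0 = 138.5·ln 22.13 − 305.0 = 138.5·3.0969 − 305.0 = 123.925.
Rounded: 124.

124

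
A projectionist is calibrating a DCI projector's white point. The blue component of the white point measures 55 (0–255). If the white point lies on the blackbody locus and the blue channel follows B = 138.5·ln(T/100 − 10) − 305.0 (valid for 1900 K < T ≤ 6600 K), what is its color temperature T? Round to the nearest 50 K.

ln(t − 10) = (55 + 305.0) / 138.5 = 2.5993.
t − 10 = e^2.5993 = 13.454, so t = 23.454.
T = 100·t = 2345 K → 2350 K to the nearest 50 K.

2350 K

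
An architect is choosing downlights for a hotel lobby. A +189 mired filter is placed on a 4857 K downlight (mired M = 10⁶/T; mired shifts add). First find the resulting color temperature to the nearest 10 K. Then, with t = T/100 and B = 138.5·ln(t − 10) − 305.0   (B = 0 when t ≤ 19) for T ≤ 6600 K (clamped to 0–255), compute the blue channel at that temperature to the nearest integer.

73

M_in = 10⁶/4857 = 205.89; M_out = 205.89 + (+189) = 394.89.
T_out = 10⁶/394.89 = 2532.4 K → 2530 K; t = 25.3.
B = 138.5·ln(25.3 − 10) − 305.0 = 138.5·ln 15.3 − 305.0 = 138.5·2.7279 − 305.0 = 72.808.
Rounded: 73.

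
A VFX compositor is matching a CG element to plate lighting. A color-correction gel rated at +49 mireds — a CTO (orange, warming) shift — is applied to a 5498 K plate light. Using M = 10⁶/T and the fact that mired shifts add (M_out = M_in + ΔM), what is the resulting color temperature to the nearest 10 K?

M_in = 10⁶/5498 = 181.88 mireds.
M_out = 181.88 + (+49) = 230.88 mireds.
T_out = 10⁶/230.88 = 4331.2 K → 4330 K.

4330 K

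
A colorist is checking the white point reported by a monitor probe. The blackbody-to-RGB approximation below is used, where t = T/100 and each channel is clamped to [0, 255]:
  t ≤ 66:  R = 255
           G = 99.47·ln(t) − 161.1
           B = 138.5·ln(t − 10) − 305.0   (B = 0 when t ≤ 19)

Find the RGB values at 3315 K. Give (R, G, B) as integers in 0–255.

(255, 187, 130)

t = 3315/100 = 33.15; the t ≤ 66 branch applies.
R = 255 by definition for t ≤ 66.
G = 99.47·ln 33.15 − 161.1 = 99.47·3.5010 − 161.1 = 187.149.
B = 138.5·ln(33.15 − 10) − 305.0 = 138.5·ln 23.15 − 305.0 = 138.5·3.1420 − 305.0 = 130.166.
Rounded: (255, 187, 130).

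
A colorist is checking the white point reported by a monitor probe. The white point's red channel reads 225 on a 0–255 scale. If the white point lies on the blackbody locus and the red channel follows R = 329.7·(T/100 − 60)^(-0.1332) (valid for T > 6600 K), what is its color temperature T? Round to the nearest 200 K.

7800 K

(t − 60)^(-0.1332) = 225/329.7 = 0.68244.
t − 60 = 0.68244^(1/-0.1332) = 0.68244^(-7.508) = 17.610, so t = 77.610.
T = 100·t = 7761 K → 7800 K to the nearest 200 K.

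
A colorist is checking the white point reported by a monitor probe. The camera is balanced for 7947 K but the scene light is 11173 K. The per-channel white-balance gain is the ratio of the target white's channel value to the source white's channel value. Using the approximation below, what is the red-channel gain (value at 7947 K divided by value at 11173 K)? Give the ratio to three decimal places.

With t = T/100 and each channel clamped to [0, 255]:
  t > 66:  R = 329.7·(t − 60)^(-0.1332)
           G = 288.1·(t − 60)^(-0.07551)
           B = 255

At 11173 K (t = 111.73):
  R = 329.7·(111.73 − 60)^(-0.1332) = 329.7·51.73^(-0.1332) = 329.7·0.59119 = 194.916.
At 7947 K (t = 79.47):
  R = 329.7·(79.47 − 60)^(-0.1332) = 329.7·19.47^(-0.1332) = 329.7·0.67337 = 222.011.
Gain = 222.011 / 194.916 = 1.1390 → 1.139.

1.139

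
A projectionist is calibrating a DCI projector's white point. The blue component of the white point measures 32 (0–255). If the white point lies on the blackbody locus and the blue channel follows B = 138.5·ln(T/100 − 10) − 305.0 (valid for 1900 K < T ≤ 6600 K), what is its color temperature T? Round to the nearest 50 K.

2150 K

ln(t − 10) = (32 + 305.0) / 138.5 = 2.4332.
t − 10 = e^2.4332 = 11.395, so t = 21.395.
T = 100·t = 2140 K → 2150 K to the nearest 50 K.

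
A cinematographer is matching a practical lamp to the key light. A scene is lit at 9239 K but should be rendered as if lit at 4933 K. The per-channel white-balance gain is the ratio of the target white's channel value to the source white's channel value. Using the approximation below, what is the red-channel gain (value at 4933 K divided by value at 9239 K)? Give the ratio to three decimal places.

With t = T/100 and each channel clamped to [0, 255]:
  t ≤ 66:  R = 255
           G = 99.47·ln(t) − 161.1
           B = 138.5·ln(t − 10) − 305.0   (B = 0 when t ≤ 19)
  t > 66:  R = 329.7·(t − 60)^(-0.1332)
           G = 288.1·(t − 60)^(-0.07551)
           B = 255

1.229

At 9239 K (t = 92.39):
  R = 329.7·(92.39 − 60)^(-0.1332) = 329.7·32.39^(-0.1332) = 329.7·0.62924 = 207.459.
At 4933 K (t = 49.33):
  R = 255 by definition for t ≤ 66.
Gain = 255.000 / 207.459 = 1.2292 → 1.229.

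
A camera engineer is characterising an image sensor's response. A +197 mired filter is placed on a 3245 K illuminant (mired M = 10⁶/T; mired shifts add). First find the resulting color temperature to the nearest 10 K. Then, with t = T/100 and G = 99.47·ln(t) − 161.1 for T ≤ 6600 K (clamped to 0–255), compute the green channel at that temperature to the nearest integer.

M_in = 10⁶/3245 = 308.17; M_out = 308.17 + (+197) = 505.17.
T_out = 10⁶/505.17 = 1979.5 K → 1980 K; t = 19.8.
G = 99.47·ln 19.8 − 161.1 = 99.47·2.9857 − 161.1 = 135.886.
Rounded: 136.

136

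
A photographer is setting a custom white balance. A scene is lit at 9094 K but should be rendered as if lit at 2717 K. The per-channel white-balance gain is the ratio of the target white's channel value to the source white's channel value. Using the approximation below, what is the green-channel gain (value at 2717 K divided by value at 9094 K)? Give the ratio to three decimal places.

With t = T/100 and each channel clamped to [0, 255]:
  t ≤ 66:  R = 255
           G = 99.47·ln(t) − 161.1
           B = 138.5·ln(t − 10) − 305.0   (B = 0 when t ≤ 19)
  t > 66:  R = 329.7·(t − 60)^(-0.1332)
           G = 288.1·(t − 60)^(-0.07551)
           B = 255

0.753

At 9094 K (t = 90.94):
  G = 288.1·(90.94 − 60)^(-0.07551) = 288.1·30.94^(-0.07551) = 288.1·0.77170 = 222.328.
At 2717 K (t = 27.17):
  G = 99.47·ln 27.17 − 161.1 = 99.47·3.3021 − 161.1 = 167.361.
Gain = 167.361 / 222.328 = 0.7528 → 0.753.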